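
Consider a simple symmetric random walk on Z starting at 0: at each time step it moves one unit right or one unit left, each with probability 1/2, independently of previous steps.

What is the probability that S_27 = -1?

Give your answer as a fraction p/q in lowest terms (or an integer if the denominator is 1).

Answer: 5014575/33554432

Derivation:
To reach position -1 after 27 steps: need 13 steps of +1 and 14 of -1.
Favorable paths: C(27,13) = 20058300
Total paths: 2^27 = 134217728
P = 20058300/134217728 = 5014575/33554432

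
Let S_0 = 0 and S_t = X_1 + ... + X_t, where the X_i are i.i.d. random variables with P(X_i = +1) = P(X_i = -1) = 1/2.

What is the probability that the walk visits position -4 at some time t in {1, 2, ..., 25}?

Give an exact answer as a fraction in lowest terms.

Answer: 1779879/4194304

Derivation:
Count via complement. Let g(t,s) = #length-t paths at position s with S_1..S_t all ≠ -4.
g(t,s) = g(t-1,s-1) + g(t-1,s+1) for s ≠ -4; g(t,-4) = 0.
t=0: g(0,0)=1
t=1: g(1,-1)=1 g(1,1)=1
t=2: g(2,-2)=1 g(2,0)=2 g(2,2)=1
t=3: g(3,-3)=1 g(3,-1)=3 g(3,1)=3 g(3,3)=1
t=4: g(4,-2)=4 g(4,0)=6 g(4,2)=4 g(4,4)=1
t=5: g(5,-3)=4 g(5,-1)=10 g(5,1)=10 g(5,3)=5 g(5,5)=1
t=6: g(6,-2)=14 g(6,0)=20 g(6,2)=15 g(6,4)=6 g(6,6)=1
t=7: g(7,-3)=14 g(7,-1)=34 g(7,1)=35 g(7,3)=21 g(7,5)=7 g(7,7)=1
t=8: g(8,-2)=48 g(8,0)=69 g(8,2)=56 g(8,4)=28 g(8,6)=8 g(8,8)=1
t=9: g(9,-3)=48 g(9,-1)=117 g(9,1)=125 g(9,3)=84 g(9,5)=36 g(9,7)=9 g(9,9)=1
t=10: g(10,-2)=165 g(10,0)=242 g(10,2)=209 g(10,4)=120 g(10,6)=45 g(10,8)=10 g(10,10)=1
t=11: g(11,-3)=165 g(11,-1)=407 g(11,1)=451 g(11,3)=329 g(11,5)=165 g(11,7)=55 g(11,9)=11 g(11,11)=1
t=12: g(12,-2)=572 g(12,0)=858 g(12,2)=780 g(12,4)=494 g(12,6)=220 g(12,8)=66 g(12,10)=12 g(12,12)=1
t=13: g(13,-3)=572 g(13,-1)=1430 g(13,1)=1638 g(13,3)=1274 g(13,5)=714 g(13,7)=286 g(13,9)=78 g(13,11)=13 g(13,13)=1
t=14: g(14,-2)=2002 g(14,0)=3068 g(14,2)=2912 g(14,4)=1988 g(14,6)=1000 g(14,8)=364 g(14,10)=91 g(14,12)=14 g(14,14)=1
t=15: g(15,-3)=2002 g(15,-1)=5070 g(15,1)=5980 g(15,3)=4900 g(15,5)=2988 g(15,7)=1364 g(15,9)=455 g(15,11)=105 g(15,13)=15 g(15,15)=1
t=16: g(16,-2)=7072 g(16,0)=11050 g(16,2)=10880 g(16,4)=7888 g(16,6)=4352 g(16,8)=1819 g(16,10)=560 g(16,12)=120 g(16,14)=16 g(16,16)=1
t=17: g(17,-3)=7072 g(17,-1)=18122 g(17,1)=21930 g(17,3)=18768 g(17,5)=12240 g(17,7)=6171 g(17,9)=2379 g(17,11)=680 g(17,13)=136 g(17,15)=17 g(17,17)=1
t=18: g(18,-2)=25194 g(18,0)=40052 g(18,2)=40698 g(18,4)=31008 g(18,6)=18411 g(18,8)=8550 g(18,10)=3059 g(18,12)=816 g(18,14)=153 g(18,16)=18 g(18,18)=1
t=19: g(19,-3)=25194 g(19,-1)=65246 g(19,1)=80750 g(19,3)=71706 g(19,5)=49419 g(19,7)=26961 g(19,9)=11609 g(19,11)=3875 g(19,13)=969 g(19,15)=171 g(19,17)=19 g(19,19)=1
t=20: g(20,-2)=90440 g(20,0)=145996 g(20,2)=152456 g(20,4)=121125 g(20,6)=76380 g(20,8)=38570 g(20,10)=15484 g(20,12)=4844 g(20,14)=1140 g(20,16)=190 g(20,18)=20 g(20,20)=1
t=21: g(21,-3)=90440 g(21,-1)=236436 g(21,1)=298452 g(21,3)=273581 g(21,5)=197505 g(21,7)=114950 g(21,9)=54054 g(21,11)=20328 g(21,13)=5984 g(21,15)=1330 g(21,17)=210 g(21,19)=21 g(21,21)=1
t=22: g(22,-2)=326876 g(22,0)=534888 g(22,2)=572033 g(22,4)=471086 g(22,6)=312455 g(22,8)=169004 g(22,10)=74382 g(22,12)=26312 g(22,14)=7314 g(22,16)=1540 g(22,18)=231 g(22,20)=22 g(22,22)=1
t=23: g(23,-3)=326876 g(23,-1)=861764 g(23,1)=1106921 g(23,3)=1043119 g(23,5)=783541 g(23,7)=481459 g(23,9)=243386 g(23,11)=100694 g(23,13)=33626 g(23,15)=8854 g(23,17)=1771 g(23,19)=253 g(23,21)=23 g(23,23)=1
t=24: g(24,-2)=1188640 g(24,0)=1968685 g(24,2)=2150040 g(24,4)=1826660 g(24,6)=1265000 g(24,8)=724845 g(24,10)=344080 g(24,12)=134320 g(24,14)=42480 g(24,16)=10625 g(24,18)=2024 g(24,20)=276 g(24,22)=24 g(24,24)=1
t=25: g(25,-3)=1188640 g(25,-1)=3157325 g(25,1)=4118725 g(25,3)=3976700 g(25,5)=3091660 g(25,7)=1989845 g(25,9)=1068925 g(25,11)=478400 g(25,13)=176800 g(25,15)=53105 g(25,17)=12649 g(25,19)=2300 g(25,21)=300 g(25,23)=25 g(25,25)=1
Paths never hitting -4: Σ_s g(25,s) = 19315400
Paths hitting -4: 2^25 - 19315400 = 14239032
P = 14239032/33554432 = 1779879/4194304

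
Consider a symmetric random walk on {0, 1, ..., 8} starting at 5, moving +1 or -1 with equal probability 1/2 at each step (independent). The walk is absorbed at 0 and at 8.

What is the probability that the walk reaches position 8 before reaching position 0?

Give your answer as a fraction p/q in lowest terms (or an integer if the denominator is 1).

Symmetric walk (p = 1/2): the harmonic-function argument gives P(hit 8 before 0 | start at 5) = a/N.
P = 5/8 = 5/8

Answer: 5/8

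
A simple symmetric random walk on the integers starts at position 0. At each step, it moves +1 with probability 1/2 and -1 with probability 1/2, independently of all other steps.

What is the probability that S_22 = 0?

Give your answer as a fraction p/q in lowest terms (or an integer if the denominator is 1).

Answer: 88179/524288

Derivation:
To return to 0 after 22 steps: need exactly 11 steps of +1 and 11 of -1.
Favorable paths: C(22,11) = 705432
Total paths: 2^22 = 4194304
P = 705432/4194304 = 88179/524288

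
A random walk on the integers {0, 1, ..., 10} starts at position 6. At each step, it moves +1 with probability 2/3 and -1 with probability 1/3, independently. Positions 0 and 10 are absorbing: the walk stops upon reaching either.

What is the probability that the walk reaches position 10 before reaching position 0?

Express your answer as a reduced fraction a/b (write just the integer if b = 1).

Biased walk: p = 2/3, q = 1/3, r = q/p = 1/2
Gambler's ruin: P(hit 10 before 0 | start at 6) = (1 - r^a)/(1 - r^N)
r^6 = 1/64; r^10 = 1/1024
P = (1 - 1/64) / (1 - 1/1024) = 63/64 / 1023/1024 = 336/341

Answer: 336/341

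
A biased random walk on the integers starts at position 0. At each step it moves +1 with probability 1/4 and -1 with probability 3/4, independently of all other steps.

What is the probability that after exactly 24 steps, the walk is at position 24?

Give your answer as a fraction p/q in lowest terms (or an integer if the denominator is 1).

To reach position 24 after 24 steps: need 24 steps of +1 and 0 steps of -1.
Number of such sequences: C(24,24) = 1
Each has probability (1/4)^24 · (3/4)^0 = 1/281474976710656
P = 1 · 1/281474976710656 = 1/281474976710656

Answer: 1/281474976710656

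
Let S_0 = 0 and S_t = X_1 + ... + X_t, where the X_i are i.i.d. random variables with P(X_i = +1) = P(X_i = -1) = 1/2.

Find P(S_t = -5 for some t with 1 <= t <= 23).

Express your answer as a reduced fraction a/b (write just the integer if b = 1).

Answer: 1289565/4194304

Derivation:
Count via complement. Let g(t,s) = #length-t paths at position s with S_1..S_t all ≠ -5.
g(t,s) = g(t-1,s-1) + g(t-1,s+1) for s ≠ -5; g(t,-5) = 0.
t=0: g(0,0)=1
t=1: g(1,-1)=1 g(1,1)=1
t=2: g(2,-2)=1 g(2,0)=2 g(2,2)=1
t=3: g(3,-3)=1 g(3,-1)=3 g(3,1)=3 g(3,3)=1
t=4: g(4,-4)=1 g(4,-2)=4 g(4,0)=6 g(4,2)=4 g(4,4)=1
t=5: g(5,-3)=5 g(5,-1)=10 g(5,1)=10 g(5,3)=5 g(5,5)=1
t=6: g(6,-4)=5 g(6,-2)=15 g(6,0)=20 g(6,2)=15 g(6,4)=6 g(6,6)=1
t=7: g(7,-3)=20 g(7,-1)=35 g(7,1)=35 g(7,3)=21 g(7,5)=7 g(7,7)=1
t=8: g(8,-4)=20 g(8,-2)=55 g(8,0)=70 g(8,2)=56 g(8,4)=28 g(8,6)=8 g(8,8)=1
t=9: g(9,-3)=75 g(9,-1)=125 g(9,1)=126 g(9,3)=84 g(9,5)=36 g(9,7)=9 g(9,9)=1
t=10: g(10,-4)=75 g(10,-2)=200 g(10,0)=251 g(10,2)=210 g(10,4)=120 g(10,6)=45 g(10,8)=10 g(10,10)=1
t=11: g(11,-3)=275 g(11,-1)=451 g(11,1)=461 g(11,3)=330 g(11,5)=165 g(11,7)=55 g(11,9)=11 g(11,11)=1
t=12: g(12,-4)=275 g(12,-2)=726 g(12,0)=912 g(12,2)=791 g(12,4)=495 g(12,6)=220 g(12,8)=66 g(12,10)=12 g(12,12)=1
t=13: g(13,-3)=1001 g(13,-1)=1638 g(13,1)=1703 g(13,3)=1286 g(13,5)=715 g(13,7)=286 g(13,9)=78 g(13,11)=13 g(13,13)=1
t=14: g(14,-4)=1001 g(14,-2)=2639 g(14,0)=3341 g(14,2)=2989 g(14,4)=2001 g(14,6)=1001 g(14,8)=364 g(14,10)=91 g(14,12)=14 g(14,14)=1
t=15: g(15,-3)=3640 g(15,-1)=5980 g(15,1)=6330 g(15,3)=4990 g(15,5)=3002 g(15,7)=1365 g(15,9)=455 g(15,11)=105 g(15,13)=15 g(15,15)=1
t=16: g(16,-4)=3640 g(16,-2)=9620 g(16,0)=12310 g(16,2)=11320 g(16,4)=7992 g(16,6)=4367 g(16,8)=1820 g(16,10)=560 g(16,12)=120 g(16,14)=16 g(16,16)=1
t=17: g(17,-3)=13260 g(17,-1)=21930 g(17,1)=23630 g(17,3)=19312 g(17,5)=12359 g(17,7)=6187 g(17,9)=2380 g(17,11)=680 g(17,13)=136 g(17,15)=17 g(17,17)=1
t=18: g(18,-4)=13260 g(18,-2)=35190 g(18,0)=45560 g(18,2)=42942 g(18,4)=31671 g(18,6)=18546 g(18,8)=8567 g(18,10)=3060 g(18,12)=816 g(18,14)=153 g(18,16)=18 g(18,18)=1
t=19: g(19,-3)=48450 g(19,-1)=80750 g(19,1)=88502 g(19,3)=74613 g(19,5)=50217 g(19,7)=27113 g(19,9)=11627 g(19,11)=3876 g(19,13)=969 g(19,15)=171 g(19,17)=19 g(19,19)=1
t=20: g(20,-4)=48450 g(20,-2)=129200 g(20,0)=169252 g(20,2)=163115 g(20,4)=124830 g(20,6)=77330 g(20,8)=38740 g(20,10)=15503 g(20,12)=4845 g(20,14)=1140 g(20,16)=190 g(20,18)=20 g(20,20)=1
t=21: g(21,-3)=177650 g(21,-1)=298452 g(21,1)=332367 g(21,3)=287945 g(21,5)=202160 g(21,7)=116070 g(21,9)=54243 g(21,11)=20348 g(21,13)=5985 g(21,15)=1330 g(21,17)=210 g(21,19)=21 g(21,21)=1
t=22: g(22,-4)=177650 g(22,-2)=476102 g(22,0)=630819 g(22,2)=620312 g(22,4)=490105 g(22,6)=318230 g(22,8)=170313 g(22,10)=74591 g(22,12)=26333 g(22,14)=7315 g(22,16)=1540 g(22,18)=231 g(22,20)=22 g(22,22)=1
t=23: g(23,-3)=653752 g(23,-1)=1106921 g(23,1)=1251131 g(23,3)=1110417 g(23,5)=808335 g(23,7)=488543 g(23,9)=244904 g(23,11)=100924 g(23,13)=33648 g(23,15)=8855 g(23,17)=1771 g(23,19)=253 g(23,21)=23 g(23,23)=1
Paths never hitting -5: Σ_s g(23,s) = 5809478
Paths hitting -5: 2^23 - 5809478 = 2579130
P = 2579130/8388608 = 1289565/4194304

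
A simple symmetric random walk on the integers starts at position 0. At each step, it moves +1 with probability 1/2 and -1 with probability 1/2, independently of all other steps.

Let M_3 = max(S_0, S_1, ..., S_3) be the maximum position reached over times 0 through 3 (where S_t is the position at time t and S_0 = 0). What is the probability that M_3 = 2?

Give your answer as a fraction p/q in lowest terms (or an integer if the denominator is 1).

Answer: 1/8

Derivation:
Let M_3 = max(S_0,...,S_3). Use the reflection principle: for j ≥ 1, #{paths with M_3 ≥ j} = #{S_3 ≥ j} + #{S_3 ≥ j+1}.
By reflection, #{M_3 ≥ 2} = #{S_3 ≥ 2} + #{S_3 ≥ 3} = 1 + 1 = 2.
#{M_3 ≥ 3} = #{S_3 ≥ 3} + #{S_3 ≥ 4} = 1 + 0 = 1.
#{M_3 = 2} = 2 - 1 = 1.
P(M_3 = 2) = 1/8 = 1/8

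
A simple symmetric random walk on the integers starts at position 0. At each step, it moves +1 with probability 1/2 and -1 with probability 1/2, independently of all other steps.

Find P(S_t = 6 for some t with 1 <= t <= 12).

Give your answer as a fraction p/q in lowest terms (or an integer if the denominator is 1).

Answer: 189/2048

Derivation:
Count via complement. Let g(t,s) = #length-t paths at position s with S_1..S_t all ≠ 6.
g(t,s) = g(t-1,s-1) + g(t-1,s+1) for s ≠ 6; g(t,6) = 0.
t=0: g(0,0)=1
t=1: g(1,-1)=1 g(1,1)=1
t=2: g(2,-2)=1 g(2,0)=2 g(2,2)=1
t=3: g(3,-3)=1 g(3,-1)=3 g(3,1)=3 g(3,3)=1
t=4: g(4,-4)=1 g(4,-2)=4 g(4,0)=6 g(4,2)=4 g(4,4)=1
t=5: g(5,-5)=1 g(5,-3)=5 g(5,-1)=10 g(5,1)=10 g(5,3)=5 g(5,5)=1
t=6: g(6,-6)=1 g(6,-4)=6 g(6,-2)=15 g(6,0)=20 g(6,2)=15 g(6,4)=6
t=7: g(7,-7)=1 g(7,-5)=7 g(7,-3)=21 g(7,-1)=35 g(7,1)=35 g(7,3)=21 g(7,5)=6
t=8: g(8,-8)=1 g(8,-6)=8 g(8,-4)=28 g(8,-2)=56 g(8,0)=70 g(8,2)=56 g(8,4)=27
t=9: g(9,-9)=1 g(9,-7)=9 g(9,-5)=36 g(9,-3)=84 g(9,-1)=126 g(9,1)=126 g(9,3)=83 g(9,5)=27
t=10: g(10,-10)=1 g(10,-8)=10 g(10,-6)=45 g(10,-4)=120 g(10,-2)=210 g(10,0)=252 g(10,2)=209 g(10,4)=110
t=11: g(11,-11)=1 g(11,-9)=11 g(11,-7)=55 g(11,-5)=165 g(11,-3)=330 g(11,-1)=462 g(11,1)=461 g(11,3)=319 g(11,5)=110
t=12: g(12,-12)=1 g(12,-10)=12 g(12,-8)=66 g(12,-6)=220 g(12,-4)=495 g(12,-2)=792 g(12,0)=923 g(12,2)=780 g(12,4)=429
Paths never hitting 6: Σ_s g(12,s) = 3718
Paths hitting 6: 2^12 - 3718 = 378
P = 378/4096 = 189/2048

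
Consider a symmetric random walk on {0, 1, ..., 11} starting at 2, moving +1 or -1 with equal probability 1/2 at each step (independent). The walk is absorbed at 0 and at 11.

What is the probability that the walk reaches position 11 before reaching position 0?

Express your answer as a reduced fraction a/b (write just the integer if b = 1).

Symmetric walk (p = 1/2): the harmonic-function argument gives P(hit 11 before 0 | start at 2) = a/N.
P = 2/11 = 2/11

Answer: 2/11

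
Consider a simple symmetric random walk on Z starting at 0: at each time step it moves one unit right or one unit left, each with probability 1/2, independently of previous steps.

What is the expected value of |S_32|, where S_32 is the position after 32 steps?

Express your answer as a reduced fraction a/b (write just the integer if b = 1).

Answer: 300540195/67108864

Derivation:
S_32 takes values m ≡ 0 (mod 2) with |m| ≤ 32; P(S_32=m) = C(32,(32+m)/2)/2^32.
Total paths: 2^32 = 4294967296
Distribution: P(S=-32)=1/4294967296, P(S=-30)=32/4294967296, P(S=-28)=496/4294967296, P(S=-26)=4960/4294967296, P(S=-24)=35960/4294967296, P(S=-22)=201376/4294967296, P(S=-20)=906192/4294967296, P(S=-18)=3365856/4294967296, P(S=-16)=10518300/4294967296, P(S=-14)=28048800/4294967296, P(S=-12)=64512240/4294967296, P(S=-10)=129024480/4294967296, P(S=-8)=225792840/4294967296, P(S=-6)=347373600/4294967296, P(S=-4)=471435600/4294967296, P(S=-2)=565722720/4294967296, P(S=0)=601080390/4294967296, P(S=2)=565722720/4294967296, P(S=4)=471435600/4294967296, P(S=6)=347373600/4294967296, P(S=8)=225792840/4294967296, P(S=10)=129024480/4294967296, P(S=12)=64512240/4294967296, P(S=14)=28048800/4294967296, P(S=16)=10518300/4294967296, P(S=18)=3365856/4294967296, P(S=20)=906192/4294967296, P(S=22)=201376/4294967296, P(S=24)=35960/4294967296, P(S=26)=4960/4294967296, P(S=28)=496/4294967296, P(S=30)=32/4294967296, P(S=32)=1/4294967296
E[|S_32|] = Σ_m |m|·P(S_32=m) = 19234572480/4294967296 = 300540195/67108864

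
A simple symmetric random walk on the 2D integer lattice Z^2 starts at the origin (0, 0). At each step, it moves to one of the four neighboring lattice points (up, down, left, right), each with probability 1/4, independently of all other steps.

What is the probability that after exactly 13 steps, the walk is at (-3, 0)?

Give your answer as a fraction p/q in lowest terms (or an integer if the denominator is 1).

Let h be the number of horizontal steps (so 13-h are vertical). To end at (-3,0) need (h-3)/2 right-steps and ((13-h)+0)/2 up-steps.
Sum over h with 3 ≤ h ≤ 13, h ≡ 1 (mod 2), 13-h ≡ 0 (mod 2):
h=3: C(13,3)·C(3,0)·C(10,5) = 286·1·252 = 72072
h=5: C(13,5)·C(5,1)·C(8,4) = 1287·5·70 = 450450
h=7: C(13,7)·C(7,2)·C(6,3) = 1716·21·20 = 720720
h=9: C(13,9)·C(9,3)·C(4,2) = 715·84·6 = 360360
h=11: C(13,11)·C(11,4)·C(2,1) = 78·330·2 = 51480
h=13: C(13,13)·C(13,5)·C(0,0) = 1·1287·1 = 1287
Total favorable: 1656369
Total paths: 4^13 = 67108864
P = 1656369/67108864 = 1656369/67108864

Answer: 1656369/67108864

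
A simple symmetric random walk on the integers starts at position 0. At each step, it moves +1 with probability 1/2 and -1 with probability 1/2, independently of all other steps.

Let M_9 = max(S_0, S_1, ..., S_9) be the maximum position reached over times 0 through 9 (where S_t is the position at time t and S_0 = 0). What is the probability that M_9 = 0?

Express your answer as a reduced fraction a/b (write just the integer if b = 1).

Let M_9 = max(S_0,...,S_9). Use the reflection principle: for j ≥ 1, #{paths with M_9 ≥ j} = #{S_9 ≥ j} + #{S_9 ≥ j+1}.
P(M_9 ≥ 0) = 1 since S_0 = 0, so #{M_9 ≥ 0} = 512.
#{M_9 ≥ 1} = #{S_9 ≥ 1} + #{S_9 ≥ 2} = 256 + 130 = 386.
#{M_9 = 0} = 512 - 386 = 126.
P(M_9 = 0) = 126/512 = 63/256

Answer: 63/256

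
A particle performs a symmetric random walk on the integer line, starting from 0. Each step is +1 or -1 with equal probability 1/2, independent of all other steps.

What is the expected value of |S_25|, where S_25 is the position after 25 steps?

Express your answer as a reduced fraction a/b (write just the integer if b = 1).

Answer: 16900975/4194304

Derivation:
S_25 takes values m ≡ 1 (mod 2) with |m| ≤ 25; P(S_25=m) = C(25,(25+m)/2)/2^25.
Total paths: 2^25 = 33554432
Distribution: P(S=-25)=1/33554432, P(S=-23)=25/33554432, P(S=-21)=300/33554432, P(S=-19)=2300/33554432, P(S=-17)=12650/33554432, P(S=-15)=53130/33554432, P(S=-13)=177100/33554432, P(S=-11)=480700/33554432, P(S=-9)=1081575/33554432, P(S=-7)=2042975/33554432, P(S=-5)=3268760/33554432, P(S=-3)=4457400/33554432, P(S=-1)=5200300/33554432, P(S=1)=5200300/33554432, P(S=3)=4457400/33554432, P(S=5)=3268760/33554432, P(S=7)=2042975/33554432, P(S=9)=1081575/33554432, P(S=11)=480700/33554432, P(S=13)=177100/33554432, P(S=15)=53130/33554432, P(S=17)=12650/33554432, P(S=19)=2300/33554432, P(S=21)=300/33554432, P(S=23)=25/33554432, P(S=25)=1/33554432
E[|S_25|] = Σ_m |m|·P(S_25=m) = 135207800/33554432 = 16900975/4194304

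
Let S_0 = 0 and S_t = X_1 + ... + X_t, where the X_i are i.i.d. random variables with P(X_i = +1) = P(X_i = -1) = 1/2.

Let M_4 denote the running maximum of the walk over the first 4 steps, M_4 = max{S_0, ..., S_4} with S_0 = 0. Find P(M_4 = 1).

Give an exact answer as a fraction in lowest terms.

Answer: 1/4

Derivation:
Let M_4 = max(S_0,...,S_4). Use the reflection principle: for j ≥ 1, #{paths with M_4 ≥ j} = #{S_4 ≥ j} + #{S_4 ≥ j+1}.
By reflection, #{M_4 ≥ 1} = #{S_4 ≥ 1} + #{S_4 ≥ 2} = 5 + 5 = 10.
#{M_4 ≥ 2} = #{S_4 ≥ 2} + #{S_4 ≥ 3} = 5 + 1 = 6.
#{M_4 = 1} = 10 - 6 = 4.
P(M_4 = 1) = 4/16 = 1/4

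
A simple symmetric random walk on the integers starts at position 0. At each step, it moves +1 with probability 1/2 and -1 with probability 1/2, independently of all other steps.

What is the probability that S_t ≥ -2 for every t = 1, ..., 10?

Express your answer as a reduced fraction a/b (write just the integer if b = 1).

Let f(t,s) = #length-t paths at position s with S_1..S_t all ≥ -2.
f(t,s) = f(t-1,s-1) + f(t-1,s+1) for s ≥ -2; f(t,s) = 0 for s < -2.
t=0: f(0,0)=1
t=1: f(1,-1)=1 f(1,1)=1
t=2: f(2,-2)=1 f(2,0)=2 f(2,2)=1
t=3: f(3,-1)=3 f(3,1)=3 f(3,3)=1
t=4: f(4,-2)=3 f(4,0)=6 f(4,2)=4 f(4,4)=1
t=5: f(5,-1)=9 f(5,1)=10 f(5,3)=5 f(5,5)=1
t=6: f(6,-2)=9 f(6,0)=19 f(6,2)=15 f(6,4)=6 f(6,6)=1
t=7: f(7,-1)=28 f(7,1)=34 f(7,3)=21 f(7,5)=7 f(7,7)=1
t=8: f(8,-2)=28 f(8,0)=62 f(8,2)=55 f(8,4)=28 f(8,6)=8 f(8,8)=1
t=9: f(9,-1)=90 f(9,1)=117 f(9,3)=83 f(9,5)=36 f(9,7)=9 f(9,9)=1
t=10: f(10,-2)=90 f(10,0)=207 f(10,2)=200 f(10,4)=119 f(10,6)=45 f(10,8)=10 f(10,10)=1
Σ_s f(10,s) = 672
P = 672/1024 = 21/32

Answer: 21/32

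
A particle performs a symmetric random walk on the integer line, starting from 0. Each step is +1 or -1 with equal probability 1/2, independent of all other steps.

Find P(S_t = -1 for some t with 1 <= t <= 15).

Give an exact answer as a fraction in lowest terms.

Answer: 26333/32768

Derivation:
Count via complement. Let g(t,s) = #length-t paths at position s with S_1..S_t all ≠ -1.
g(t,s) = g(t-1,s-1) + g(t-1,s+1) for s ≠ -1; g(t,-1) = 0.
t=0: g(0,0)=1
t=1: g(1,1)=1
t=2: g(2,0)=1 g(2,2)=1
t=3: g(3,1)=2 g(3,3)=1
t=4: g(4,0)=2 g(4,2)=3 g(4,4)=1
t=5: g(5,1)=5 g(5,3)=4 g(5,5)=1
t=6: g(6,0)=5 g(6,2)=9 g(6,4)=5 g(6,6)=1
t=7: g(7,1)=14 g(7,3)=14 g(7,5)=6 g(7,7)=1
t=8: g(8,0)=14 g(8,2)=28 g(8,4)=20 g(8,6)=7 g(8,8)=1
t=9: g(9,1)=42 g(9,3)=48 g(9,5)=27 g(9,7)=8 g(9,9)=1
t=10: g(10,0)=42 g(10,2)=90 g(10,4)=75 g(10,6)=35 g(10,8)=9 g(10,10)=1
t=11: g(11,1)=132 g(11,3)=165 g(11,5)=110 g(11,7)=44 g(11,9)=10 g(11,11)=1
t=12: g(12,0)=132 g(12,2)=297 g(12,4)=275 g(12,6)=154 g(12,8)=54 g(12,10)=11 g(12,12)=1
t=13: g(13,1)=429 g(13,3)=572 g(13,5)=429 g(13,7)=208 g(13,9)=65 g(13,11)=12 g(13,13)=1
t=14: g(14,0)=429 g(14,2)=1001 g(14,4)=1001 g(14,6)=637 g(14,8)=273 g(14,10)=77 g(14,12)=13 g(14,14)=1
t=15: g(15,1)=1430 g(15,3)=2002 g(15,5)=1638 g(15,7)=910 g(15,9)=350 g(15,11)=90 g(15,13)=14 g(15,15)=1
Paths never hitting -1: Σ_s g(15,s) = 6435
Paths hitting -1: 2^15 - 6435 = 26333
P = 26333/32768 = 26333/32768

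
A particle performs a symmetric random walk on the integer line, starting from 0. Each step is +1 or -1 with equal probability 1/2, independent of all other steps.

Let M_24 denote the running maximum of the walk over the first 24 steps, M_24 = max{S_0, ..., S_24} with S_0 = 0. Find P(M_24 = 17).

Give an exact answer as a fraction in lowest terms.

Let M_24 = max(S_0,...,S_24). Use the reflection principle: for j ≥ 1, #{paths with M_24 ≥ j} = #{S_24 ≥ j} + #{S_24 ≥ j+1}.
By reflection, #{M_24 ≥ 17} = #{S_24 ≥ 17} + #{S_24 ≥ 18} = 2325 + 2325 = 4650.
#{M_24 ≥ 18} = #{S_24 ≥ 18} + #{S_24 ≥ 19} = 2325 + 301 = 2626.
#{M_24 = 17} = 4650 - 2626 = 2024.
P(M_24 = 17) = 2024/16777216 = 253/2097152

Answer: 253/2097152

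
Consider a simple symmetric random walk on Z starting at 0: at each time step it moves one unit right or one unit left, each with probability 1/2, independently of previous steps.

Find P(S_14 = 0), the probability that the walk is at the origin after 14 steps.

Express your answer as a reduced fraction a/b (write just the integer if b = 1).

Answer: 429/2048

Derivation:
To return to 0 after 14 steps: need exactly 7 steps of +1 and 7 of -1.
Favorable paths: C(14,7) = 3432
Total paths: 2^14 = 16384
P = 3432/16384 = 429/2048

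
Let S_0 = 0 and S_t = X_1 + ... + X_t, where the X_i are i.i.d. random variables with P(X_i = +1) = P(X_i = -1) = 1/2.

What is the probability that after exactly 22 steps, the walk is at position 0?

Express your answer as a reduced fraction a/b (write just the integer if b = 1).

Answer: 88179/524288

Derivation:
To return to 0 after 22 steps: need exactly 11 steps of +1 and 11 of -1.
Favorable paths: C(22,11) = 705432
Total paths: 2^22 = 4194304
P = 705432/4194304 = 88179/524288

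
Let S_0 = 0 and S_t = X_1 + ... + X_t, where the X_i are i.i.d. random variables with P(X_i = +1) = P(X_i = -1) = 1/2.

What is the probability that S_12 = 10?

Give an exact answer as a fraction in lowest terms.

Answer: 3/1024

Derivation:
To reach position 10 after 12 steps: need 11 steps of +1 and 1 of -1.
Favorable paths: C(12,11) = 12
Total paths: 2^12 = 4096
P = 12/4096 = 3/1024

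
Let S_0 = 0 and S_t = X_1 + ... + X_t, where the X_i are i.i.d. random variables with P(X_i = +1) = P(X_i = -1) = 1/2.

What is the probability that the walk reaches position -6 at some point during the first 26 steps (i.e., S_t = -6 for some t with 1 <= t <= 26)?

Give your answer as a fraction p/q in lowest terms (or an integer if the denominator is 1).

Answer: 16628809/67108864

Derivation:
Count via complement. Let g(t,s) = #length-t paths at position s with S_1..S_t all ≠ -6.
g(t,s) = g(t-1,s-1) + g(t-1,s+1) for s ≠ -6; g(t,-6) = 0.
t=0: g(0,0)=1
t=1: g(1,-1)=1 g(1,1)=1
t=2: g(2,-2)=1 g(2,0)=2 g(2,2)=1
t=3: g(3,-3)=1 g(3,-1)=3 g(3,1)=3 g(3,3)=1
t=4: g(4,-4)=1 g(4,-2)=4 g(4,0)=6 g(4,2)=4 g(4,4)=1
t=5: g(5,-5)=1 g(5,-3)=5 g(5,-1)=10 g(5,1)=10 g(5,3)=5 g(5,5)=1
t=6: g(6,-4)=6 g(6,-2)=15 g(6,0)=20 g(6,2)=15 g(6,4)=6 g(6,6)=1
t=7: g(7,-5)=6 g(7,-3)=21 g(7,-1)=35 g(7,1)=35 g(7,3)=21 g(7,5)=7 g(7,7)=1
t=8: g(8,-4)=27 g(8,-2)=56 g(8,0)=70 g(8,2)=56 g(8,4)=28 g(8,6)=8 g(8,8)=1
t=9: g(9,-5)=27 g(9,-3)=83 g(9,-1)=126 g(9,1)=126 g(9,3)=84 g(9,5)=36 g(9,7)=9 g(9,9)=1
t=10: g(10,-4)=110 g(10,-2)=209 g(10,0)=252 g(10,2)=210 g(10,4)=120 g(10,6)=45 g(10,8)=10 g(10,10)=1
t=11: g(11,-5)=110 g(11,-3)=319 g(11,-1)=461 g(11,1)=462 g(11,3)=330 g(11,5)=165 g(11,7)=55 g(11,9)=11 g(11,11)=1
t=12: g(12,-4)=429 g(12,-2)=780 g(12,0)=923 g(12,2)=792 g(12,4)=495 g(12,6)=220 g(12,8)=66 g(12,10)=12 g(12,12)=1
t=13: g(13,-5)=429 g(13,-3)=1209 g(13,-1)=1703 g(13,1)=1715 g(13,3)=1287 g(13,5)=715 g(13,7)=286 g(13,9)=78 g(13,11)=13 g(13,13)=1
t=14: g(14,-4)=1638 g(14,-2)=2912 g(14,0)=3418 g(14,2)=3002 g(14,4)=2002 g(14,6)=1001 g(14,8)=364 g(14,10)=91 g(14,12)=14 g(14,14)=1
t=15: g(15,-5)=1638 g(15,-3)=4550 g(15,-1)=6330 g(15,1)=6420 g(15,3)=5004 g(15,5)=3003 g(15,7)=1365 g(15,9)=455 g(15,11)=105 g(15,13)=15 g(15,15)=1
t=16: g(16,-4)=6188 g(16,-2)=10880 g(16,0)=12750 g(16,2)=11424 g(16,4)=8007 g(16,6)=4368 g(16,8)=1820 g(16,10)=560 g(16,12)=120 g(16,14)=16 g(16,16)=1
t=17: g(17,-5)=6188 g(17,-3)=17068 g(17,-1)=23630 g(17,1)=24174 g(17,3)=19431 g(17,5)=12375 g(17,7)=6188 g(17,9)=2380 g(17,11)=680 g(17,13)=136 g(17,15)=17 g(17,17)=1
t=18: g(18,-4)=23256 g(18,-2)=40698 g(18,0)=47804 g(18,2)=43605 g(18,4)=31806 g(18,6)=18563 g(18,8)=8568 g(18,10)=3060 g(18,12)=816 g(18,14)=153 g(18,16)=18 g(18,18)=1
t=19: g(19,-5)=23256 g(19,-3)=63954 g(19,-1)=88502 g(19,1)=91409 g(19,3)=75411 g(19,5)=50369 g(19,7)=27131 g(19,9)=11628 g(19,11)=3876 g(19,13)=969 g(19,15)=171 g(19,17)=19 g(19,19)=1
t=20: g(20,-4)=87210 g(20,-2)=152456 g(20,0)=179911 g(20,2)=166820 g(20,4)=125780 g(20,6)=77500 g(20,8)=38759 g(20,10)=15504 g(20,12)=4845 g(20,14)=1140 g(20,16)=190 g(20,18)=20 g(20,20)=1
t=21: g(21,-5)=87210 g(21,-3)=239666 g(21,-1)=332367 g(21,1)=346731 g(21,3)=292600 g(21,5)=203280 g(21,7)=116259 g(21,9)=54263 g(21,11)=20349 g(21,13)=5985 g(21,15)=1330 g(21,17)=210 g(21,19)=21 g(21,21)=1
t=22: g(22,-4)=326876 g(22,-2)=572033 g(22,0)=679098 g(22,2)=639331 g(22,4)=495880 g(22,6)=319539 g(22,8)=170522 g(22,10)=74612 g(22,12)=26334 g(22,14)=7315 g(22,16)=1540 g(22,18)=231 g(22,20)=22 g(22,22)=1
t=23: g(23,-5)=326876 g(23,-3)=898909 g(23,-1)=1251131 g(23,1)=1318429 g(23,3)=1135211 g(23,5)=815419 g(23,7)=490061 g(23,9)=245134 g(23,11)=100946 g(23,13)=33649 g(23,15)=8855 g(23,17)=1771 g(23,19)=253 g(23,21)=23 g(23,23)=1
t=24: g(24,-4)=1225785 g(24,-2)=2150040 g(24,0)=2569560 g(24,2)=2453640 g(24,4)=1950630 g(24,6)=1305480 g(24,8)=735195 g(24,10)=346080 g(24,12)=134595 g(24,14)=42504 g(24,16)=10626 g(24,18)=2024 g(24,20)=276 g(24,22)=24 g(24,24)=1
t=25: g(25,-5)=1225785 g(25,-3)=3375825 g(25,-1)=4719600 g(25,1)=5023200 g(25,3)=4404270 g(25,5)=3256110 g(25,7)=2040675 g(25,9)=1081275 g(25,11)=480675 g(25,13)=177099 g(25,15)=53130 g(25,17)=12650 g(25,19)=2300 g(25,21)=300 g(25,23)=25 g(25,25)=1
t=26: g(26,-4)=4601610 g(26,-2)=8095425 g(26,0)=9742800 g(26,2)=9427470 g(26,4)=7660380 g(26,6)=5296785 g(26,8)=3121950 g(26,10)=1561950 g(26,12)=657774 g(26,14)=230229 g(26,16)=65780 g(26,18)=14950 g(26,20)=2600 g(26,22)=325 g(26,24)=26 g(26,26)=1
Paths never hitting -6: Σ_s g(26,s) = 50480055
Paths hitting -6: 2^26 - 50480055 = 16628809
P = 16628809/67108864 = 16628809/67108864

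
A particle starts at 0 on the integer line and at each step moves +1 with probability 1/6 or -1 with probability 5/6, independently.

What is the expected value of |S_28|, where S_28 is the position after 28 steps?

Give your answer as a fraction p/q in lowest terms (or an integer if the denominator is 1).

Answer: 3582224328498633017249/191904444202025484288

Derivation:
S_28 takes values m ≡ 0 (mod 2) with |m| ≤ 28; P(S_28=m) = C(28,(28+m)/2) · (1/6)^((28+m)/2) · (5/6)^((28-m)/2).
Distribution: P(S=-28)=37252902984619140625/6140942214464815497216, P(S=-26)=52154064178466796875/1535235553616203874304, P(S=-24)=10430812835693359375/113721152119718805504, P(S=-22)=27120113372802734375/170581728179578208256, P(S=-20)=135600566864013671875/682326912718312833024, P(S=-18)=5424022674560546875/28430288029929701376, P(S=-16)=24950504302978515625/170581728179578208256, P(S=-14)=7841587066650390625/85290864089789104128, P(S=-12)=10978221893310546875/227442304239437611008, P(S=-10)=10978221893310546875/511745184538734624768, P(S=-8)=8343448638916015625/1023490369077469249536, P(S=-6)=151699066162109375/56860576059859402752, P(S=-4)=515776824951171875/682326912718312833024, P(S=-2)=7935028076171875/42645432044894552064, P(S=0)=1133575439453125/28430288029929701376, P(S=2)=317401123046875/42645432044894552064, P(S=4)=825242919921875/682326912718312833024, P(S=6)=9708740234375/56860576059859402752, P(S=8)=21359228515625/1023490369077469249536, P(S=10)=1124169921875/511745184538734624768, P(S=12)=44966796875/227442304239437611008, P(S=14)=1284765625/85290864089789104128, P(S=16)=163515625/170581728179578208256, P(S=18)=1421875/28430288029929701376, P(S=20)=1421875/682326912718312833024, P(S=22)=11375/170581728179578208256, P(S=24)=175/113721152119718805504, P(S=26)=35/1535235553616203874304, P(S=28)=1/6140942214464815497216
E[|S_28|] = Σ_m |m|·P(S_28=m) = 3582224328498633017249/191904444202025484288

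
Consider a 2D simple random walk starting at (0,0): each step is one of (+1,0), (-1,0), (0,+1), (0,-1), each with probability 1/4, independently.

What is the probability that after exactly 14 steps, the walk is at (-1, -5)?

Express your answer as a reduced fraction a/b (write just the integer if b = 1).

Let h be the number of horizontal steps (so 14-h are vertical). To end at (-1,-5) need (h-1)/2 right-steps and ((14-h)-5)/2 up-steps.
Sum over h with 1 ≤ h ≤ 9, h ≡ 1 (mod 2), 14-h ≡ 1 (mod 2):
h=1: C(14,1)·C(1,0)·C(13,4) = 14·1·715 = 10010
h=3: C(14,3)·C(3,1)·C(11,3) = 364·3·165 = 180180
h=5: C(14,5)·C(5,2)·C(9,2) = 2002·10·36 = 720720
h=7: C(14,7)·C(7,3)·C(7,1) = 3432·35·7 = 840840
h=9: C(14,9)·C(9,4)·C(5,0) = 2002·126·1 = 252252
Total favorable: 2004002
Total paths: 4^14 = 268435456
P = 2004002/268435456 = 1002001/134217728

Answer: 1002001/134217728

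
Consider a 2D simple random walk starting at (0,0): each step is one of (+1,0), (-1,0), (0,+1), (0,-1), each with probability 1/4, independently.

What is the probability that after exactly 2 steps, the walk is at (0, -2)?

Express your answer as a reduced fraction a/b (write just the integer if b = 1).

Let h be the number of horizontal steps (so 2-h are vertical). To end at (0,-2) need (h+0)/2 right-steps and ((2-h)-2)/2 up-steps.
Sum over h with 0 ≤ h ≤ 0, h ≡ 0 (mod 2), 2-h ≡ 0 (mod 2):
h=0: C(2,0)·C(0,0)·C(2,0) = 1·1·1 = 1
Total favorable: 1
Total paths: 4^2 = 16
P = 1/16 = 1/16

Answer: 1/16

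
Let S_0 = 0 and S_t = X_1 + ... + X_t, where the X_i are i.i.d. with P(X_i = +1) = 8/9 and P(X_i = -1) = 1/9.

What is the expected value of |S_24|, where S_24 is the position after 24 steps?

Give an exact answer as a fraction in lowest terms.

Answer: 496324569678082895425928/26588814358957503287787

Derivation:
S_24 takes values m ≡ 0 (mod 2) with |m| ≤ 24; P(S_24=m) = C(24,(24+m)/2) · (8/9)^((24+m)/2) · (1/9)^((24-m)/2).
Distribution: P(S=-24)=1/79766443076872509863361, P(S=-22)=64/26588814358957503287787, P(S=-20)=5888/26588814358957503287787, P(S=-18)=1036288/79766443076872509863361, P(S=-16)=14508032/26588814358957503287787, P(S=-14)=464257024/26588814358957503287787, P(S=-12)=35283533824/79766443076872509863361, P(S=-10)=80648077312/8862938119652501095929, P(S=-8)=1371017314304/8862938119652501095929, P(S=-6)=175490216230912/79766443076872509863361, P(S=-4)=701960864923648/26588814358957503287787, P(S=-2)=7147237897404416/26588814358957503287787, P(S=0)=185828185332514816/79766443076872509863361, P(S=2)=457423225433882624/26588814358957503287787, P(S=4)=2875231702727262208/26588814358957503287787, P(S=6)=46003707243636195328/79766443076872509863361, P(S=8)=23001853621818097664/8862938119652501095929, P(S=10)=86595213635079897088/8862938119652501095929, P(S=12)=2424665981782237118464/79766443076872509863361, P(S=14)=2041823984658725994496/26588814358957503287787, P(S=16)=4083647969317451988992/26588814358957503287787, P(S=18)=18668105002594066235392/79766443076872509863361, P(S=20)=6788401819125114994688/26588814358957503287787, P(S=22)=4722366482869645213696/26588814358957503287787, P(S=24)=4722366482869645213696/79766443076872509863361
E[|S_24|] = Σ_m |m|·P(S_24=m) = 496324569678082895425928/26588814358957503287787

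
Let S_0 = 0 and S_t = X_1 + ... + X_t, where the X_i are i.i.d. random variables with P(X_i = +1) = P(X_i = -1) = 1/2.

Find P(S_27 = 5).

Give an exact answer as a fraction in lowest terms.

To reach position 5 after 27 steps: need 16 steps of +1 and 11 of -1.
Favorable paths: C(27,16) = 13037895
Total paths: 2^27 = 134217728
P = 13037895/134217728 = 13037895/134217728

Answer: 13037895/134217728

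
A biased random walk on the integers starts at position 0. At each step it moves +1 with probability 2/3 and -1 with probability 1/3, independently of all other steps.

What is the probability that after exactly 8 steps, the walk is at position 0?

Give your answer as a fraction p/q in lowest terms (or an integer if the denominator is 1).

To be at 0 after 8 steps: need exactly 4 steps of +1 and 4 of -1.
Number of such sequences: C(8,4) = 70
Each has probability (2/3)^4 · (1/3)^4 = 16/6561
P = 70 · 16/6561 = 1120/6561

Answer: 1120/6561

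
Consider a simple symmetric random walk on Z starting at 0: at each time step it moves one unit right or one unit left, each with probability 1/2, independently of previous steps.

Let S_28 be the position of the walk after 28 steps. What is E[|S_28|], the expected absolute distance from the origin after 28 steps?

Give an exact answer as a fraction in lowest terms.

Answer: 35102025/8388608

Derivation:
S_28 takes values m ≡ 0 (mod 2) with |m| ≤ 28; P(S_28=m) = C(28,(28+m)/2)/2^28.
Total paths: 2^28 = 268435456
Distribution: P(S=-28)=1/268435456, P(S=-26)=28/268435456, P(S=-24)=378/268435456, P(S=-22)=3276/268435456, P(S=-20)=20475/268435456, P(S=-18)=98280/268435456, P(S=-16)=376740/268435456, P(S=-14)=1184040/268435456, P(S=-12)=3108105/268435456, P(S=-10)=6906900/268435456, P(S=-8)=13123110/268435456, P(S=-6)=21474180/268435456, P(S=-4)=30421755/268435456, P(S=-2)=37442160/268435456, P(S=0)=40116600/268435456, P(S=2)=37442160/268435456, P(S=4)=30421755/268435456, P(S=6)=21474180/268435456, P(S=8)=13123110/268435456, P(S=10)=6906900/268435456, P(S=12)=3108105/268435456, P(S=14)=1184040/268435456, P(S=16)=376740/268435456, P(S=18)=98280/268435456, P(S=20)=20475/268435456, P(S=22)=3276/268435456, P(S=24)=378/268435456, P(S=26)=28/268435456, P(S=28)=1/268435456
E[|S_28|] = Σ_m |m|·P(S_28=m) = 1123264800/268435456 = 35102025/8388608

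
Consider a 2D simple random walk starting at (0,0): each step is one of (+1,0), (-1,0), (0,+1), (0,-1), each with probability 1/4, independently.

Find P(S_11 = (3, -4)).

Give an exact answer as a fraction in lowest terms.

Let h be the number of horizontal steps (so 11-h are vertical). To end at (3,-4) need (h+3)/2 right-steps and ((11-h)-4)/2 up-steps.
Sum over h with 3 ≤ h ≤ 7, h ≡ 1 (mod 2), 11-h ≡ 0 (mod 2):
h=3: C(11,3)·C(3,3)·C(8,2) = 165·1·28 = 4620
h=5: C(11,5)·C(5,4)·C(6,1) = 462·5·6 = 13860
h=7: C(11,7)·C(7,5)·C(4,0) = 330·21·1 = 6930
Total favorable: 25410
Total paths: 4^11 = 4194304
P = 25410/4194304 = 12705/2097152

Answer: 12705/2097152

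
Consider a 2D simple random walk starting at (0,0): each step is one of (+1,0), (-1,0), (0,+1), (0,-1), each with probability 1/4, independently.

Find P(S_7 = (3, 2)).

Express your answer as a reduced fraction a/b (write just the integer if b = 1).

Answer: 245/16384

Derivation:
Let h be the number of horizontal steps (so 7-h are vertical). To end at (3,2) need (h+3)/2 right-steps and ((7-h)+2)/2 up-steps.
Sum over h with 3 ≤ h ≤ 5, h ≡ 1 (mod 2), 7-h ≡ 0 (mod 2):
h=3: C(7,3)·C(3,3)·C(4,3) = 35·1·4 = 140
h=5: C(7,5)·C(5,4)·C(2,2) = 21·5·1 = 105
Total favorable: 245
Total paths: 4^7 = 16384
P = 245/16384 = 245/16384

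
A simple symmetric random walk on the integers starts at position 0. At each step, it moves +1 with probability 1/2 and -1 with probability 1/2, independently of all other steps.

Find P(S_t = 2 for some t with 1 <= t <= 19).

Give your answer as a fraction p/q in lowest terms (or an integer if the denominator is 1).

Count via complement. Let g(t,s) = #length-t paths at position s with S_1..S_t all ≠ 2.
g(t,s) = g(t-1,s-1) + g(t-1,s+1) for s ≠ 2; g(t,2) = 0.
t=0: g(0,0)=1
t=1: g(1,-1)=1 g(1,1)=1
t=2: g(2,-2)=1 g(2,0)=2
t=3: g(3,-3)=1 g(3,-1)=3 g(3,1)=2
t=4: g(4,-4)=1 g(4,-2)=4 g(4,0)=5
t=5: g(5,-5)=1 g(5,-3)=5 g(5,-1)=9 g(5,1)=5
t=6: g(6,-6)=1 g(6,-4)=6 g(6,-2)=14 g(6,0)=14
t=7: g(7,-7)=1 g(7,-5)=7 g(7,-3)=20 g(7,-1)=28 g(7,1)=14
t=8: g(8,-8)=1 g(8,-6)=8 g(8,-4)=27 g(8,-2)=48 g(8,0)=42
t=9: g(9,-9)=1 g(9,-7)=9 g(9,-5)=35 g(9,-3)=75 g(9,-1)=90 g(9,1)=42
t=10: g(10,-10)=1 g(10,-8)=10 g(10,-6)=44 g(10,-4)=110 g(10,-2)=165 g(10,0)=132
t=11: g(11,-11)=1 g(11,-9)=11 g(11,-7)=54 g(11,-5)=154 g(11,-3)=275 g(11,-1)=297 g(11,1)=132
t=12: g(12,-12)=1 g(12,-10)=12 g(12,-8)=65 g(12,-6)=208 g(12,-4)=429 g(12,-2)=572 g(12,0)=429
t=13: g(13,-13)=1 g(13,-11)=13 g(13,-9)=77 g(13,-7)=273 g(13,-5)=637 g(13,-3)=1001 g(13,-1)=1001 g(13,1)=429
t=14: g(14,-14)=1 g(14,-12)=14 g(14,-10)=90 g(14,-8)=350 g(14,-6)=910 g(14,-4)=1638 g(14,-2)=2002 g(14,0)=1430
t=15: g(15,-15)=1 g(15,-13)=15 g(15,-11)=104 g(15,-9)=440 g(15,-7)=1260 g(15,-5)=2548 g(15,-3)=3640 g(15,-1)=3432 g(15,1)=1430
t=16: g(16,-16)=1 g(16,-14)=16 g(16,-12)=119 g(16,-10)=544 g(16,-8)=1700 g(16,-6)=3808 g(16,-4)=6188 g(16,-2)=7072 g(16,0)=4862
t=17: g(17,-17)=1 g(17,-15)=17 g(17,-13)=135 g(17,-11)=663 g(17,-9)=2244 g(17,-7)=5508 g(17,-5)=9996 g(17,-3)=13260 g(17,-1)=11934 g(17,1)=4862
t=18: g(18,-18)=1 g(18,-16)=18 g(18,-14)=152 g(18,-12)=798 g(18,-10)=2907 g(18,-8)=7752 g(18,-6)=15504 g(18,-4)=23256 g(18,-2)=25194 g(18,0)=16796
t=19: g(19,-19)=1 g(19,-17)=19 g(19,-15)=170 g(19,-13)=950 g(19,-11)=3705 g(19,-9)=10659 g(19,-7)=23256 g(19,-5)=38760 g(19,-3)=48450 g(19,-1)=41990 g(19,1)=16796
Paths never hitting 2: Σ_s g(19,s) = 184756
Paths hitting 2: 2^19 - 184756 = 339532
P = 339532/524288 = 84883/131072

Answer: 84883/131072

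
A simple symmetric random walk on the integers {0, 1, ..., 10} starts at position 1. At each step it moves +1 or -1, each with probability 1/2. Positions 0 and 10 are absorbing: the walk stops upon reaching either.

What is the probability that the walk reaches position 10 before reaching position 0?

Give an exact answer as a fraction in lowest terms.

Symmetric walk (p = 1/2): the harmonic-function argument gives P(hit 10 before 0 | start at 1) = a/N.
P = 1/10 = 1/10

Answer: 1/10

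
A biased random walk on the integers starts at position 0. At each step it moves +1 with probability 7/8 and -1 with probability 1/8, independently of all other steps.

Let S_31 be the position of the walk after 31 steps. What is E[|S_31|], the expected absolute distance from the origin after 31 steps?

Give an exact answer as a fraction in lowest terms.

S_31 takes values m ≡ 1 (mod 2) with |m| ≤ 31; P(S_31=m) = C(31,(31+m)/2) · (7/8)^((31+m)/2) · (1/8)^((31-m)/2).
Distribution: P(S=-31)=1/9903520314283042199192993792, P(S=-29)=217/9903520314283042199192993792, P(S=-27)=22785/9903520314283042199192993792, P(S=-25)=1541785/9903520314283042199192993792, P(S=-23)=75547465/9903520314283042199192993792, P(S=-21)=2855694177/9903520314283042199192993792, P(S=-19)=86622723369/9903520314283042199192993792, P(S=-17)=2165568084225/9903520314283042199192993792, P(S=-15)=45476929768725/9903520314283042199192993792, P(S=-13)=813531743640525/9903520314283042199192993792, P(S=-11)=12528388852064085/9903520314283042199192993792, P(S=-9)=167424832841220045/9903520314283042199192993792, P(S=-7)=1953289716480900525/9903520314283042199192993792, P(S=-5)=19983656330150751525/9903520314283042199192993792, P(S=-3)=179852906971356763725/9903520314283042199192993792, P(S=-1)=1426833061972763658885/9903520314283042199192993792, P(S=1)=9987831433809345612195/9903520314283042199192993792, P(S=3)=61689547091175369957675/9903520314283042199192993792, P(S=5)=335865311940843680880675/9903520314283042199192993792, P(S=7)=1608618072979830261060075/9903520314283042199192993792, P(S=9)=6756195906515287096452315/9903520314283042199192993792, P(S=11)=24772718323889386020325155/9903520314283042199192993792, P(S=13)=78822285576011682791943675/9903520314283042199192993792, P(S=15)=215904521360379826777932675/9903520314283042199192993792, P(S=17)=503777216507552929148509575/9903520314283042199192993792, P(S=19)=987403344354803741131078767/9903520314283042199192993792, P(S=21)=1595036171650067581827127239/9903520314283042199192993792, P(S=23)=2067639481768606124590720495/9903520314283042199192993792, P(S=25)=2067639481768606124590720495/9903520314283042199192993792, P(S=27)=1497256176453128572979487255/9903520314283042199192993792, P(S=29)=698719549011460000723760719/9903520314283042199192993792, P(S=31)=157775382034845806615042743/9903520314283042199192993792
E[|S_31|] = Σ_m |m|·P(S_31=m) = 1798881652112177976255712791/77371252455336267181195264

Answer: 1798881652112177976255712791/77371252455336267181195264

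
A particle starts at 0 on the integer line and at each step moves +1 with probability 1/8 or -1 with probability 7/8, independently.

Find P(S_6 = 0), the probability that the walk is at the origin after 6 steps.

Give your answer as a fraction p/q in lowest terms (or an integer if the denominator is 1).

To be at 0 after 6 steps: need exactly 3 steps of +1 and 3 of -1.
Number of such sequences: C(6,3) = 20
Each has probability (1/8)^3 · (7/8)^3 = 343/262144
P = 20 · 343/262144 = 1715/65536

Answer: 1715/65536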